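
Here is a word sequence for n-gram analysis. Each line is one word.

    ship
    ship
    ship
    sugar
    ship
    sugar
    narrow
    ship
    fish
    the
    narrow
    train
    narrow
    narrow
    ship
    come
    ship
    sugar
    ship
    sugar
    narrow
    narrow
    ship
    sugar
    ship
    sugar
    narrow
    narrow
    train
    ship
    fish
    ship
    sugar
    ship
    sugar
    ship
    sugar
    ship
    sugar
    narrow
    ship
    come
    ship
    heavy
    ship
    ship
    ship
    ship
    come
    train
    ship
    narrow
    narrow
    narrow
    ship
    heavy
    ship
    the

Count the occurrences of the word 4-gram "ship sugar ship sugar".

6

Scanning the 55 overlapping 4-gram windows for "ship sugar ship sugar":
  position 3–6: ship sugar ship sugar
  position 17–20: ship sugar ship sugar
  position 23–26: ship sugar ship sugar
  position 32–35: ship sugar ship sugar
  position 34–37: ship sugar ship sugar
  position 36–39: ship sugar ship sugar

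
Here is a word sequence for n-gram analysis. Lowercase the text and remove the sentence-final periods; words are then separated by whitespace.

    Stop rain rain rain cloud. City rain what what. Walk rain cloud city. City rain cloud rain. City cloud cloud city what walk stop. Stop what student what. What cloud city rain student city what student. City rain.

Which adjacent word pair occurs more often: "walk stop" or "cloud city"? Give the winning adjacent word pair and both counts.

"walk stop": 1 occurrence
"cloud city": 4 occurrences

"cloud city" (4 vs 1)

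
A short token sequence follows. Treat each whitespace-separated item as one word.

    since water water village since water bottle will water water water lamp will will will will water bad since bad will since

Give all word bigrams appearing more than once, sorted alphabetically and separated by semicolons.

since water; water water; will water; will will

Bigram counts meeting the condition (more than once):
  since water: 2
  water water: 3
  will water: 2
  will will: 3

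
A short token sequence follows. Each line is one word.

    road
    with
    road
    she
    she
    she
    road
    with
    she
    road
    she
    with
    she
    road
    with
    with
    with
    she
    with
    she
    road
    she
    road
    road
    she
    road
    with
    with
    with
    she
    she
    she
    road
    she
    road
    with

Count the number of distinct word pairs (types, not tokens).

36 tokens → 35 bigram windows in total.
Repeated bigrams (each contributes count−1 duplicates):
  she road: 8
  road she: 5
  road with: 5
  with she: 5
  she she: 4
  with with: 4
  she with: 2
26 duplicate windows → 35 − 26 = 9 distinct.

9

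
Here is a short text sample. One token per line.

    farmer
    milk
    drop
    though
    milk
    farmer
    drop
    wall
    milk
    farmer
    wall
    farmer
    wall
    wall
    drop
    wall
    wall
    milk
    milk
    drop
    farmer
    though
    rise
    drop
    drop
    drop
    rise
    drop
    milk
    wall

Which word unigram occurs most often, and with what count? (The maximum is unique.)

Unigram frequencies (highest first):
  drop: 8
  wall: 7
  milk: 6
  farmer: 5
  though: 2
  rise: 2

"drop", 8 times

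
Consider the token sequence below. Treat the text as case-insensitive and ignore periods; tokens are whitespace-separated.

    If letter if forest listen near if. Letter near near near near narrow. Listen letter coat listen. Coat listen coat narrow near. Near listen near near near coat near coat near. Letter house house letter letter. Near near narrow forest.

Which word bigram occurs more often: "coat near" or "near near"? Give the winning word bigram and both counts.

"coat near": 2 occurrences
"near near": 7 occurrences

"near near" (7 vs 2)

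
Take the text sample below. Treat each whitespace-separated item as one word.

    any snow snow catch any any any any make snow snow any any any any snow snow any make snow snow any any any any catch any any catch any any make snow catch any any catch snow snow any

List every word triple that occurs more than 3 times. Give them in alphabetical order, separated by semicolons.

any any any; catch any any; snow snow any

Trigram counts meeting the condition (more than 3 times):
  any any any: 6
  catch any any: 4
  snow snow any: 4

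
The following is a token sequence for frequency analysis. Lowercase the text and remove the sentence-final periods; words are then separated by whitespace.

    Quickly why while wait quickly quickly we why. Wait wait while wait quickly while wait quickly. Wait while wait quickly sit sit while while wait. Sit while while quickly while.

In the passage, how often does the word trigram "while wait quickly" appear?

4

Scanning the 28 overlapping trigram windows for "while wait quickly":
  position 3–5: while wait quickly
  position 11–13: while wait quickly
  position 14–16: while wait quickly
  position 18–20: while wait quickly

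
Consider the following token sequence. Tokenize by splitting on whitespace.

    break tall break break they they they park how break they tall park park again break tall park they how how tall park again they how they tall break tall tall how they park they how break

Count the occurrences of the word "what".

0

Scanning the 37 tokens for "what":
  (none found)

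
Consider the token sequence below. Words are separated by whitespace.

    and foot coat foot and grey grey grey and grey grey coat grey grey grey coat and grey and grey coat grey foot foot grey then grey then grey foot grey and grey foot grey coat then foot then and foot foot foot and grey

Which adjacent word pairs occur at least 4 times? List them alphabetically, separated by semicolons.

and grey; grey coat; grey grey

Bigram counts meeting the condition (at least 4 times):
  and grey: 6
  grey coat: 4
  grey grey: 5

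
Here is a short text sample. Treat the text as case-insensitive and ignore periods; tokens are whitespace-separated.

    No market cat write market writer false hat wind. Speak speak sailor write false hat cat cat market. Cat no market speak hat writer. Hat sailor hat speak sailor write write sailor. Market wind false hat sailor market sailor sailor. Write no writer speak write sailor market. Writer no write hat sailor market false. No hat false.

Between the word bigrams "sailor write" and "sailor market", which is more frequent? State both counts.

"sailor write": 3 occurrences
"sailor market": 4 occurrences

"sailor market" (4 vs 3)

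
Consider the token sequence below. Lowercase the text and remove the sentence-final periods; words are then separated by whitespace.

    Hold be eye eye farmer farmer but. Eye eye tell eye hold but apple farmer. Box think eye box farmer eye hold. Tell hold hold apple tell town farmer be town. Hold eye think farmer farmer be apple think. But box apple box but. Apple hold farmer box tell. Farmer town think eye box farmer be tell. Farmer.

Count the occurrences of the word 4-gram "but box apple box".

1

Scanning the 55 overlapping 4-gram windows for "but box apple box":
  position 40–43: but box apple box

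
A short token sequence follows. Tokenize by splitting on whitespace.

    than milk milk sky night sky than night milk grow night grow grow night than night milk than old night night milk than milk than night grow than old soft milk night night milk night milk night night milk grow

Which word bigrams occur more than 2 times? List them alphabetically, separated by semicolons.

Bigram counts meeting the condition (more than 2 times):
  milk night: 3
  milk than: 3
  night milk: 6
  night night: 3
  than night: 3

milk night; milk than; night milk; night night; than night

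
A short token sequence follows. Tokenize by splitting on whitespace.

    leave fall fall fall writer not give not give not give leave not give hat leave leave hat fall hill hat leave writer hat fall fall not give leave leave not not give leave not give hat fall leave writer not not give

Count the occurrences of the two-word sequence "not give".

Scanning the 42 overlapping bigram windows for "not give":
  position 6–7: not give
  position 8–9: not give
  position 10–11: not give
  position 13–14: not give
  position 27–28: not give
  position 32–33: not give
  position 35–36: not give
  position 42–43: not give

8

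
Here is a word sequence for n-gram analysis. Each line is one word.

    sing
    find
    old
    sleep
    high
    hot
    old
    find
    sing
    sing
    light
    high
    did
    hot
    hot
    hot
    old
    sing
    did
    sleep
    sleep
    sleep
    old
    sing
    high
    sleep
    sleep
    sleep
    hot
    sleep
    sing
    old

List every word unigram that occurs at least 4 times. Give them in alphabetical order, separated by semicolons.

hot; old; sing; sleep

Unigram counts meeting the condition (at least 4 times):
  hot: 5
  old: 5
  sing: 6
  sleep: 8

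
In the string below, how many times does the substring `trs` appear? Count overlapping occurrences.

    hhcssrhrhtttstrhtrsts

1

Sliding a length-3 window over the 21 characters (19 positions):
  position 17–19: trs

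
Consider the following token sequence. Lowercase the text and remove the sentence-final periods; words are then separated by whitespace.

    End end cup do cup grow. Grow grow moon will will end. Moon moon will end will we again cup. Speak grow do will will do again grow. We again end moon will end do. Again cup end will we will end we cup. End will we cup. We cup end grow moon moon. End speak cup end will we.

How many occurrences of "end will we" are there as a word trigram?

Scanning the 58 overlapping trigram windows for "end will we":
  position 16–18: end will we
  position 38–40: end will we
  position 45–47: end will we
  position 58–60: end will we

4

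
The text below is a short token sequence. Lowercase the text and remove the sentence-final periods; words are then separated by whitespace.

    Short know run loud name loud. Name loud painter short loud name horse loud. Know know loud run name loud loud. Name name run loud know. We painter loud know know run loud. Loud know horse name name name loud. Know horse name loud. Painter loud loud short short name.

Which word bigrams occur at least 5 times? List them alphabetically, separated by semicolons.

loud know; name loud

Bigram counts meeting the condition (at least 5 times):
  loud know: 5
  name loud: 5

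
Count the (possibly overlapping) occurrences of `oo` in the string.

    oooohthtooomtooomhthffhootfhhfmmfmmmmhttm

8

Sliding a length-2 window over the 41 characters (40 positions):
  position 1–2: oo
  position 2–3: oo
  position 3–4: oo
  position 9–10: oo
  position 10–11: oo
  position 14–15: oo
  position 15–16: oo
  position 24–25: oo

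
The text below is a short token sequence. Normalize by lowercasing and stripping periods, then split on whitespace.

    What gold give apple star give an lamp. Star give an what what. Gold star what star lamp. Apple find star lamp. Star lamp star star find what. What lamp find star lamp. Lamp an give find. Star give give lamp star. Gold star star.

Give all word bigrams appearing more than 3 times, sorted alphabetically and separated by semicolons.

Bigram counts meeting the condition (more than 3 times):
  lamp star: 4
  star lamp: 4

lamp star; star lamp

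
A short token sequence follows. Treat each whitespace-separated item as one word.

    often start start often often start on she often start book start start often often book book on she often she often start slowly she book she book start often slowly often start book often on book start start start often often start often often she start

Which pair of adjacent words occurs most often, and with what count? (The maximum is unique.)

Bigram frequencies (highest first):
  often start: 6
  start often: 5
  start start: 4
  often often: 4
  she often: 3
  book start: 3
  … (17 more, each ≤ 2)

"often start", 6 times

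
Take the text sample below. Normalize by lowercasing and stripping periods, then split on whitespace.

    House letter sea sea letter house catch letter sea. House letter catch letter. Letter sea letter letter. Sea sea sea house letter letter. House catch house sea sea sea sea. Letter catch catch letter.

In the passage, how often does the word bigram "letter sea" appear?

4

Scanning the 33 overlapping bigram windows for "letter sea":
  position 2–3: letter sea
  position 8–9: letter sea
  position 14–15: letter sea
  position 17–18: letter sea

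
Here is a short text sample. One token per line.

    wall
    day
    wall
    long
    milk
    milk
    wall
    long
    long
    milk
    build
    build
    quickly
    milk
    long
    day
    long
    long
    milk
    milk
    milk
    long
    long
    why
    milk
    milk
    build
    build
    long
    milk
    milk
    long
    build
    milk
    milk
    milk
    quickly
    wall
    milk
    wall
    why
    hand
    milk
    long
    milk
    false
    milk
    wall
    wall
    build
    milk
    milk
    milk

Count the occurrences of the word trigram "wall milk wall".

1

Scanning the 51 overlapping trigram windows for "wall milk wall":
  position 38–40: wall milk wall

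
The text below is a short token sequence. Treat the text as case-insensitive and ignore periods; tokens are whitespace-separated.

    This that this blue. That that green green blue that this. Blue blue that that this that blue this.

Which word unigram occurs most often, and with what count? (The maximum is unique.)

"that", 7 times

Unigram frequencies (highest first):
  that: 7
  this: 5
  blue: 5
  green: 2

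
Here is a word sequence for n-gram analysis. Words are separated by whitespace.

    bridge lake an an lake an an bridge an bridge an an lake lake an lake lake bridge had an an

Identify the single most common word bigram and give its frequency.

Bigram frequencies (highest first):
  an an: 4
  lake an: 3
  an lake: 3
  an bridge: 2
  bridge an: 2
  lake lake: 2
  … (4 more, each ≤ 1)

"an an", 4 times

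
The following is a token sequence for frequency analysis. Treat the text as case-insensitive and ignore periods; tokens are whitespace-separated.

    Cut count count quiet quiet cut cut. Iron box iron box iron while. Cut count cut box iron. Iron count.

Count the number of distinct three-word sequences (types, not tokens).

17

20 tokens → 18 trigram windows in total.
Repeated trigrams (each contributes count−1 duplicates):
  iron box iron: 2
1 duplicate windows → 18 − 1 = 17 distinct.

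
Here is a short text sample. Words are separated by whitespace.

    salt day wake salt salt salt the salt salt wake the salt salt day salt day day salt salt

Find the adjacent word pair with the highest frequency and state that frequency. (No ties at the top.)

Bigram frequencies (highest first):
  salt salt: 5
  salt day: 3
  the salt: 2
  day salt: 2
  day wake: 1
  wake salt: 1
  … (4 more, each ≤ 1)

"salt salt", 5 times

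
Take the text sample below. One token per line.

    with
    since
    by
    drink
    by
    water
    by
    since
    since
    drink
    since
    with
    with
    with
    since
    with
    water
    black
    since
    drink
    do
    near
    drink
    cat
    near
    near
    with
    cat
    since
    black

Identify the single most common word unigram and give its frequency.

"since", 7 times

Unigram frequencies (highest first):
  since: 7
  with: 6
  drink: 4
  by: 3
  near: 3
  water: 2
  … (3 more, each ≤ 2)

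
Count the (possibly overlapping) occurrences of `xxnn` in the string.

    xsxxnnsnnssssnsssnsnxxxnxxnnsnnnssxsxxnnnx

3

Sliding a length-4 window over the 42 characters (39 positions):
  position 3–6: xxnn
  position 25–28: xxnn
  position 37–40: xxnn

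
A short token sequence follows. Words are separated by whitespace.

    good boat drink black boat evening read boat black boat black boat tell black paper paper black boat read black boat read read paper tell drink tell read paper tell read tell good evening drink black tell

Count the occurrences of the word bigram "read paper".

Scanning the 36 overlapping bigram windows for "read paper":
  position 23–24: read paper
  position 28–29: read paper

2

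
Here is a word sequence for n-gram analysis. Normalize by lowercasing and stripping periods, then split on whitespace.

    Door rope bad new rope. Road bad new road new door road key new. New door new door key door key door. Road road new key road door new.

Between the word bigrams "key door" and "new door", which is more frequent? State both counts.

"key door": 2 occurrences
"new door": 3 occurrences

"new door" (3 vs 2)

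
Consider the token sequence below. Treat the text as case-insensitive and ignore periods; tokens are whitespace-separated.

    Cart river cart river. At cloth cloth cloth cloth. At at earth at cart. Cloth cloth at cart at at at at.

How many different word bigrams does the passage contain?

22 tokens → 21 bigram windows in total.
Repeated bigrams (each contributes count−1 duplicates):
  at at: 4
  cloth cloth: 4
  at cart: 2
  cart river: 2
  cloth at: 2
9 duplicate windows → 21 − 9 = 12 distinct.

12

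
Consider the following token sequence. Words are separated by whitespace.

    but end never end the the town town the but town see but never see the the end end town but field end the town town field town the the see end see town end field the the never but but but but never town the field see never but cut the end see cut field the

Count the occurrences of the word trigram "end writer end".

Scanning the 55 overlapping trigram windows for "end writer end":
  (none found)

0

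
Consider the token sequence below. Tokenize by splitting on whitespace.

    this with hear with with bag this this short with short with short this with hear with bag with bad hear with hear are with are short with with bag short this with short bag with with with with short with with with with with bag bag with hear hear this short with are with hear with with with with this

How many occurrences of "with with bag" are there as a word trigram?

Scanning the 59 overlapping trigram windows for "with with bag":
  position 4–6: with with bag
  position 28–30: with with bag
  position 44–46: with with bag

3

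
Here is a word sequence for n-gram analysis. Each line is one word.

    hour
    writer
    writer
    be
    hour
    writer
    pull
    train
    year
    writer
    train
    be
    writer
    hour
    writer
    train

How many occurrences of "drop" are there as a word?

0

Scanning the 16 tokens for "drop":
  (none found)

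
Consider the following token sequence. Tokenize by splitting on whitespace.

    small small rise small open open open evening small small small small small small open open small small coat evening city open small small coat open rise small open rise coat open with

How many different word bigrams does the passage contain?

16

33 tokens → 32 bigram windows in total.
Repeated bigrams (each contributes count−1 duplicates):
  small small: 8
  open open: 3
  small open: 3
  coat open: 2
  open rise: 2
  open small: 2
  rise small: 2
  small coat: 2
16 duplicate windows → 32 − 16 = 16 distinct.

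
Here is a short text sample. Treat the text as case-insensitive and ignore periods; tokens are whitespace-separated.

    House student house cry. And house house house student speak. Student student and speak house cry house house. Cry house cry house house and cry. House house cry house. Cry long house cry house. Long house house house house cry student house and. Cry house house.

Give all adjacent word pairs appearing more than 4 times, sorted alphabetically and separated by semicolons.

cry house; house cry; house house

Bigram counts meeting the condition (more than 4 times):
  cry house: 7
  house cry: 8
  house house: 9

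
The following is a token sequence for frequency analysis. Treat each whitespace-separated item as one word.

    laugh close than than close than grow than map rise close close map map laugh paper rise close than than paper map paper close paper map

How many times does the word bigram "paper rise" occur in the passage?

1

Scanning the 25 overlapping bigram windows for "paper rise":
  position 16–17: paper rise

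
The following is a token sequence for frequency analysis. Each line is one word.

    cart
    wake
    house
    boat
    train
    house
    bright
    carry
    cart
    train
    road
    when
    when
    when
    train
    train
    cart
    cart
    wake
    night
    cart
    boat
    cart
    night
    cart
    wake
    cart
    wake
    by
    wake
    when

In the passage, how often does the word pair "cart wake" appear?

Scanning the 30 overlapping bigram windows for "cart wake":
  position 1–2: cart wake
  position 18–19: cart wake
  position 25–26: cart wake
  position 27–28: cart wake

4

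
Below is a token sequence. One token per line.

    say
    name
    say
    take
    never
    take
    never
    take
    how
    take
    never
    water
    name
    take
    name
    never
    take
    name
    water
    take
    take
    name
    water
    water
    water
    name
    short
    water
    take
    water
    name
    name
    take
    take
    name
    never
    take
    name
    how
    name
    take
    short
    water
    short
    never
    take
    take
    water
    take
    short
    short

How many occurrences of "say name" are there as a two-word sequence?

1

Scanning the 50 overlapping bigram windows for "say name":
  position 1–2: say name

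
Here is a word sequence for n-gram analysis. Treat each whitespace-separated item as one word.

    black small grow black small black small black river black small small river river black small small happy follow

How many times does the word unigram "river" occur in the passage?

Scanning the 19 tokens for "river":
  position 9: river
  position 13: river
  position 14: river

3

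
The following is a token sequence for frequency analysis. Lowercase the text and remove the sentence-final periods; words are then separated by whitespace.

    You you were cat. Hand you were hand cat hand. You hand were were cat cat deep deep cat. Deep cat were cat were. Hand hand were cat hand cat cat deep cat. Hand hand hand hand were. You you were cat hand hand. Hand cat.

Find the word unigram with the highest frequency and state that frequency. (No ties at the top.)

"hand", 14 times

Unigram frequencies (highest first):
  hand: 14
  cat: 13
  were: 9
  you: 6
  deep: 4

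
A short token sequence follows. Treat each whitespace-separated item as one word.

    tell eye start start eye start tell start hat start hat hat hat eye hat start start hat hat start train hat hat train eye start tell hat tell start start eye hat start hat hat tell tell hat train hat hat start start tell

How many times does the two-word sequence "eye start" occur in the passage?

Scanning the 44 overlapping bigram windows for "eye start":
  position 2–3: eye start
  position 5–6: eye start
  position 25–26: eye start

3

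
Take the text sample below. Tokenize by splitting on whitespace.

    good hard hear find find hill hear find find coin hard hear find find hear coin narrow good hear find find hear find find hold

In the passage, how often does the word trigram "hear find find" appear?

Scanning the 23 overlapping trigram windows for "hear find find":
  position 3–5: hear find find
  position 7–9: hear find find
  position 12–14: hear find find
  position 19–21: hear find find
  position 22–24: hear find find

5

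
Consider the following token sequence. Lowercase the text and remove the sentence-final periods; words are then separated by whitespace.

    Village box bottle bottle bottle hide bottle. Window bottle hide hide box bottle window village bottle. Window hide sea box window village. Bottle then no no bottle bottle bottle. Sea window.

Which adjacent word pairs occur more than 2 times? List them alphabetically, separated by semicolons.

bottle bottle; bottle window

Bigram counts meeting the condition (more than 2 times):
  bottle bottle: 4
  bottle window: 3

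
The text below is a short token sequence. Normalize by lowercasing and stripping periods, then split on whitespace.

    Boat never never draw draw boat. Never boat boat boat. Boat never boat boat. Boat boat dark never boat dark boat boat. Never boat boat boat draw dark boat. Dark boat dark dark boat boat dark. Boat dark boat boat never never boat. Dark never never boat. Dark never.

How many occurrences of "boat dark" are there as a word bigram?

Scanning the 48 overlapping bigram windows for "boat dark":
  position 16–17: boat dark
  position 19–20: boat dark
  position 29–30: boat dark
  position 31–32: boat dark
  position 35–36: boat dark
  position 37–38: boat dark
  position 43–44: boat dark
  position 47–48: boat dark

8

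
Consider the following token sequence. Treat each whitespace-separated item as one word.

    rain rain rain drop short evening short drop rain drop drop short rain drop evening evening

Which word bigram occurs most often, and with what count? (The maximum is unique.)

"rain drop", 3 times

Bigram frequencies (highest first):
  rain drop: 3
  rain rain: 2
  drop short: 2
  short evening: 1
  evening short: 1
  short drop: 1
  … (5 more, each ≤ 1)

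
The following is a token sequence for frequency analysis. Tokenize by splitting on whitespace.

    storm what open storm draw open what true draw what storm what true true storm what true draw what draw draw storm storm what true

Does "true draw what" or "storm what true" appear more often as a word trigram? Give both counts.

"storm what true" (3 vs 2)

"true draw what": 2 occurrences
"storm what true": 3 occurrences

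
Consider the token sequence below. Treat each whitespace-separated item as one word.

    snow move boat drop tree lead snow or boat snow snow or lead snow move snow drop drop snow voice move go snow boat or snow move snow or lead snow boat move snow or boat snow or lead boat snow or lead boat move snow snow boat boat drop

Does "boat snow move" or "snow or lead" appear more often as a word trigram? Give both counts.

"snow or lead" (4 vs 0)

"boat snow move": 0 occurrences
"snow or lead": 4 occurrences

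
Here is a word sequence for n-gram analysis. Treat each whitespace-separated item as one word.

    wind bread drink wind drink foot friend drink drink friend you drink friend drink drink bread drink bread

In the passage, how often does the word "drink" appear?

Scanning the 18 tokens for "drink":
  position 3: drink
  position 5: drink
  position 8: drink
  position 9: drink
  position 12: drink
  position 14: drink
  position 15: drink
  position 17: drink

8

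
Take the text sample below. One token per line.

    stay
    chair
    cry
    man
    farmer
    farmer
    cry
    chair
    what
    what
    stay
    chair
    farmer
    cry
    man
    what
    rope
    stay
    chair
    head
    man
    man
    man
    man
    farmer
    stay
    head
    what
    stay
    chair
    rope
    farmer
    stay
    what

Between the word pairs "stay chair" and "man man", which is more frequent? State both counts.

"stay chair" (4 vs 3)

"stay chair": 4 occurrences
"man man": 3 occurrences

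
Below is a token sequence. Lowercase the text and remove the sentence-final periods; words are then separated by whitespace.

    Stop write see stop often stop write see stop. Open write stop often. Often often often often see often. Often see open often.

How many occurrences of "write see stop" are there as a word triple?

Scanning the 21 overlapping trigram windows for "write see stop":
  position 2–4: write see stop
  position 7–9: write see stop

2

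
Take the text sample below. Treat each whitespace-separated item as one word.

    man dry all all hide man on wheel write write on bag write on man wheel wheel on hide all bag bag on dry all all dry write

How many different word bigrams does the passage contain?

24

28 tokens → 27 bigram windows in total.
Repeated bigrams (each contributes count−1 duplicates):
  all all: 2
  dry all: 2
  write on: 2
3 duplicate windows → 27 − 3 = 24 distinct.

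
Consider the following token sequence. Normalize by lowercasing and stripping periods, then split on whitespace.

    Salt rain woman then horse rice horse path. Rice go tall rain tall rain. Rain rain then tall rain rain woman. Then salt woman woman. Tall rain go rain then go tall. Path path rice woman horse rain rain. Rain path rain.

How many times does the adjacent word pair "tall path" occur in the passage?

Scanning the 41 overlapping bigram windows for "tall path":
  position 32–33: tall path

1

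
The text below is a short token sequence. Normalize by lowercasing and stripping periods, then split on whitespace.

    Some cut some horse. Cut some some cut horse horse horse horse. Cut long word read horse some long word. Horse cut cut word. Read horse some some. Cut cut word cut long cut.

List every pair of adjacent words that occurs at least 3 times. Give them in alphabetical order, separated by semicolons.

Bigram counts meeting the condition (at least 3 times):
  horse cut: 3
  horse horse: 3
  some cut: 3

horse cut; horse horse; some cut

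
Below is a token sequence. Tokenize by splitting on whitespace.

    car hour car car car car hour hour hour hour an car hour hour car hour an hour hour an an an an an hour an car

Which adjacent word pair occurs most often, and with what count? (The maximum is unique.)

"hour hour", 5 times

Bigram frequencies (highest first):
  hour hour: 5
  car hour: 4
  hour an: 4
  an an: 4
  car car: 3
  hour car: 2
  … (2 more, each ≤ 2)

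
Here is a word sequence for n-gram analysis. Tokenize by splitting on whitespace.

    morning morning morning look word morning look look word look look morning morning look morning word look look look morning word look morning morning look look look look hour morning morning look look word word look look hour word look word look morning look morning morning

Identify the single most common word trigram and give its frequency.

"morning morning look", 4 times

Trigram frequencies (highest first):
  morning morning look: 4
  morning look look: 3
  word look look: 3
  look morning morning: 3
  look look look: 3
  look look word: 2
  … (19 more, each ≤ 2)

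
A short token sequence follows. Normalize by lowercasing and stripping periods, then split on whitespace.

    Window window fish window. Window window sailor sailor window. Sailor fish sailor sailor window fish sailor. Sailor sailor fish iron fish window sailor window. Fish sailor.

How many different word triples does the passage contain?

26 tokens → 24 trigram windows in total.
Repeated trigrams (each contributes count−1 duplicates):
  fish sailor sailor: 2
  sailor sailor window: 2
  sailor window fish: 2
  window fish sailor: 2
4 duplicate windows → 24 − 4 = 20 distinct.

20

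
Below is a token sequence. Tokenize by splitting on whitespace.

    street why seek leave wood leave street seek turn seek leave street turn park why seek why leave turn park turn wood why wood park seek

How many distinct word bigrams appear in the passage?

26 tokens → 25 bigram windows in total.
Repeated bigrams (each contributes count−1 duplicates):
  leave street: 2
  seek leave: 2
  turn park: 2
  why seek: 2
4 duplicate windows → 25 − 4 = 21 distinct.

21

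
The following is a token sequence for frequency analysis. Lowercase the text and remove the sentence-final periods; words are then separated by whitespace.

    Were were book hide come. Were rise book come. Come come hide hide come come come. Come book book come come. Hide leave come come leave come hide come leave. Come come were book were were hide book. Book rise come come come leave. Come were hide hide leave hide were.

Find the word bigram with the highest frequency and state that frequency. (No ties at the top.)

Bigram frequencies (highest first):
  come come: 10
  leave come: 4
  hide come: 3
  come were: 3
  come hide: 3
  come leave: 3
  … (17 more, each ≤ 2)

"come come", 10 times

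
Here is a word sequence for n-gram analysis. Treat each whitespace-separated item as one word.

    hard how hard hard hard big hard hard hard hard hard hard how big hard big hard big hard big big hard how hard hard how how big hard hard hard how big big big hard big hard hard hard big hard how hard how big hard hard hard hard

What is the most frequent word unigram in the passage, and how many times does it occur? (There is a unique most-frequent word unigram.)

Unigram frequencies (highest first):
  hard: 29
  big: 13
  how: 8

"hard", 29 times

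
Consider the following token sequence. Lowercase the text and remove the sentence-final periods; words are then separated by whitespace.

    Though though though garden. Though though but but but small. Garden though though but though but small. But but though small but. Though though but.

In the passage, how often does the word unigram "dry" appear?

Scanning the 25 tokens for "dry":
  (none found)

0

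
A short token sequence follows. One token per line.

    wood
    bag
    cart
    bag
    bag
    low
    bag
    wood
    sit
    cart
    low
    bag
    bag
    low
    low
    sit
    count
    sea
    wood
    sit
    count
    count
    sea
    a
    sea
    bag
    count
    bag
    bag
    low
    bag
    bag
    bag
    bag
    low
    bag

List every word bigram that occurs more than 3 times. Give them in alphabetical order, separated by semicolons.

bag bag; bag low; low bag

Bigram counts meeting the condition (more than 3 times):
  bag bag: 6
  bag low: 4
  low bag: 4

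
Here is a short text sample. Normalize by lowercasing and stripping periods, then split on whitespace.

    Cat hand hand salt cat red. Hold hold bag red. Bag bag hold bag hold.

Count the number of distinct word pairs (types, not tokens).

12

15 tokens → 14 bigram windows in total.
Repeated bigrams (each contributes count−1 duplicates):
  bag hold: 2
  hold bag: 2
2 duplicate windows → 14 − 2 = 12 distinct.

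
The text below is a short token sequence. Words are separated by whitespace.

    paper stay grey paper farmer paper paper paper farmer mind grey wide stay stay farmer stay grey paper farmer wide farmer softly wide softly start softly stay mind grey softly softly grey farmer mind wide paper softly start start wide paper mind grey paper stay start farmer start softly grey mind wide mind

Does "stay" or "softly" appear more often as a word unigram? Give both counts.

"softly" (7 vs 6)

"stay": 6 occurrences
"softly": 7 occurrences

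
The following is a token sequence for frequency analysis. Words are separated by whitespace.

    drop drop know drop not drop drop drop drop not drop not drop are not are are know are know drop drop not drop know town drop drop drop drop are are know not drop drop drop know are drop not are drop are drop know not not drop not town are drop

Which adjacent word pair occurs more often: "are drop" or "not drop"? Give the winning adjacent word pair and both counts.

"are drop": 4 occurrences
"not drop": 6 occurrences

"not drop" (6 vs 4)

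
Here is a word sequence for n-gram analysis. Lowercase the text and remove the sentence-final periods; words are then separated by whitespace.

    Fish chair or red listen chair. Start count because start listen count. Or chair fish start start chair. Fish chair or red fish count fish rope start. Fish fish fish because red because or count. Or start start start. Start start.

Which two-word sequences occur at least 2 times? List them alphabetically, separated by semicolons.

Bigram counts meeting the condition (at least 2 times):
  chair fish: 2
  chair or: 2
  count or: 2
  fish chair: 2
  fish fish: 2
  or red: 2
  start start: 5

chair fish; chair or; count or; fish chair; fish fish; or red; start start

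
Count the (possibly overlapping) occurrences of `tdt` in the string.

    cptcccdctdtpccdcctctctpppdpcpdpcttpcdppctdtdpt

2

Sliding a length-3 window over the 46 characters (44 positions):
  position 9–11: tdt
  position 41–43: tdt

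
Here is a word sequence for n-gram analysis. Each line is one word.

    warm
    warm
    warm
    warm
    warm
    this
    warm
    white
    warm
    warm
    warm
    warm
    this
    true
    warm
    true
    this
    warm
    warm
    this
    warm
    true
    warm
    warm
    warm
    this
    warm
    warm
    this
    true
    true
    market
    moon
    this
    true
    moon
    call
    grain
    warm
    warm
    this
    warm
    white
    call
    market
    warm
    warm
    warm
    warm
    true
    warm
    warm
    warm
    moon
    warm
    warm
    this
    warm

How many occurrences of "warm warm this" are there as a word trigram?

7

Scanning the 56 overlapping trigram windows for "warm warm this":
  position 4–6: warm warm this
  position 11–13: warm warm this
  position 18–20: warm warm this
  position 24–26: warm warm this
  position 27–29: warm warm this
  position 39–41: warm warm this
  position 55–57: warm warm this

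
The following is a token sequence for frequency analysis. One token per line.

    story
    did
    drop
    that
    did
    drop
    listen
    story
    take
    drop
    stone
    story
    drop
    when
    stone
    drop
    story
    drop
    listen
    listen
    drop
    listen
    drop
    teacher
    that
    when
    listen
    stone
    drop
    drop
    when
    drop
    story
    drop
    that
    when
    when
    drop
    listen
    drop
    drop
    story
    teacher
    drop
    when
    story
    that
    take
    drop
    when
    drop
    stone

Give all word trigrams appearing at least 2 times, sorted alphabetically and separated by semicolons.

Trigram counts meeting the condition (at least 2 times):
  drop listen drop: 2
  drop story drop: 2
  drop when drop: 2

drop listen drop; drop story drop; drop when drop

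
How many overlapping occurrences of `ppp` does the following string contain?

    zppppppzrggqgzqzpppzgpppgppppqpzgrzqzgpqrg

8

Sliding a length-3 window over the 42 characters (40 positions):
  position 2–4: ppp
  position 3–5: ppp
  position 4–6: ppp
  position 5–7: ppp
  position 17–19: ppp
  position 22–24: ppp
  position 26–28: ppp
  position 27–29: ppp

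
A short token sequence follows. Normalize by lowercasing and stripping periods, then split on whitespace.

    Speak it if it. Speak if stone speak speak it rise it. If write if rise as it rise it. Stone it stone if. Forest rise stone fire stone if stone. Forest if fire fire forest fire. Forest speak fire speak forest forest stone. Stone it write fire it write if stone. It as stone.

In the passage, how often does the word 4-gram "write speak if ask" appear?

0

Scanning the 52 overlapping 4-gram windows for "write speak if ask":
  (none found)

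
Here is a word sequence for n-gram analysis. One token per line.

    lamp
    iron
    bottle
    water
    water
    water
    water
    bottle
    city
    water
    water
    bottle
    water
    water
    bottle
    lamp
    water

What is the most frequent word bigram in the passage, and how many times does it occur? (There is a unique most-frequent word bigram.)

"water water", 5 times

Bigram frequencies (highest first):
  water water: 5
  water bottle: 3
  bottle water: 2
  lamp iron: 1
  iron bottle: 1
  bottle city: 1
  … (3 more, each ≤ 1)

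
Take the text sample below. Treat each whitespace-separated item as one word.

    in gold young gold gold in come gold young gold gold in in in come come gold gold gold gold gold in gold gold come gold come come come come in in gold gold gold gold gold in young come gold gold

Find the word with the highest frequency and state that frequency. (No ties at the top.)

Unigram frequencies (highest first):
  gold: 21
  in: 9
  come: 9
  young: 3

"gold", 21 times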